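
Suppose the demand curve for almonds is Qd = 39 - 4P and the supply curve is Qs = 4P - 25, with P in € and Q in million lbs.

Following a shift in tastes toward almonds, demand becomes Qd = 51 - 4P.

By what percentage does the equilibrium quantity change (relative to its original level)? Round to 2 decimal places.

Initially, 39 - 4P = 4P - 25, so 64 = 8P and P = 8, Q = 7.
The new curves are Qd = 51 - 4P (demand) and Qs = 4P - 25 (supply).
Setting them equal: 51 - 4P = 4P - 25 → 76 = 8P, so P = 9.5 and Q = 13.
%ΔQ = (13 − 7) / 7 × 100 = +85.71%.

+85.71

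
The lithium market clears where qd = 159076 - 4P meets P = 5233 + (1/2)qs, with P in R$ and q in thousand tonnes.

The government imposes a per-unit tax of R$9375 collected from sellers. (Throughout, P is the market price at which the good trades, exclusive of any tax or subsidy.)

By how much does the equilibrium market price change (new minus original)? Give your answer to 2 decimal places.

+3125.00

Before the shock: 159076 - 4P = 2P - 10466 ⇒ 169542 = 6P ⇒ P = 28257, q = 46048.
Since sellers keep the price net of the tax, the effective supply curve becomes qs = 2P - 29216.
Clearing the new market: 159076 - 4P = 2P - 29216, so P = 31382 and q = 33548.
ΔP = 31382 − 28257 = +3125.00.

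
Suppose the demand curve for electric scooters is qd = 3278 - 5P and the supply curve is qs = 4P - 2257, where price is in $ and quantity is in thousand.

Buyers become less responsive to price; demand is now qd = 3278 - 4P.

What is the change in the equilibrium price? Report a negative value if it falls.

Before the shock: 3278 - 5P = 4P - 2257 ⇒ 5535 = 9P ⇒ P = 615, q = 203.
After the shift, demand is qd = 3278 - 4P and supply is qs = 4P - 2257.
New equilibrium: 3278 - 4P = 4P - 2257 ⇒ 5535 = 8P ⇒ P = 691.875, q = 510.5.
ΔP = 691.875 − 615 = +76.875.

+76.875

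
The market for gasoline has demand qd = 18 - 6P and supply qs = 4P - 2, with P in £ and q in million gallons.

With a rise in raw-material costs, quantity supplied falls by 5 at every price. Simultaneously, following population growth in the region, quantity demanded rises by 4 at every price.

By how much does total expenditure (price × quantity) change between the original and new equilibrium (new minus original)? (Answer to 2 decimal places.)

+1.34

Original equilibrium: 18 - 6P = 4P - 2 gives 20 = 10P, so P = 2 and q = 6.
With the change applied: demand qd = 22 - 6P, supply qs = 4P - 7.
Setting them equal: 22 - 6P = 4P - 7 → 29 = 10P, so P = 2.9 and q = 4.6.
Expenditure moves from 2×6 = 12 to 2.9×4.6 = 13.34; change = +1.34.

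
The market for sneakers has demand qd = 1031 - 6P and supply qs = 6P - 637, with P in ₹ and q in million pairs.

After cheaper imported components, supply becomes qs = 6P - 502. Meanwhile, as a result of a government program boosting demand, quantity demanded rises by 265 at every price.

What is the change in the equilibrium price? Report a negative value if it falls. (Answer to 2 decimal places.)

Before the shock: 1031 - 6P = 6P - 637 ⇒ 1668 = 12P ⇒ P = 139, q = 197.
With the change applied: demand qd = 1296 - 6P, supply qs = 6P - 502.
Clearing the new market: 1296 - 6P = 6P - 502, so P = 899/6 ≈ 149.8333 and q = 397.
ΔP = 149.8333 − 139 = +10.83.

+10.83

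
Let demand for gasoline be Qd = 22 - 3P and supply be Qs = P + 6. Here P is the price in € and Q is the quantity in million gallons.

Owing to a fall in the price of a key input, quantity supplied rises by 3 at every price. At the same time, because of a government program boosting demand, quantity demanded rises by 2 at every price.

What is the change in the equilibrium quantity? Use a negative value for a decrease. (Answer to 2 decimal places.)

+2.75

Original equilibrium: 22 - 3P = P + 6 gives 16 = 4P, so P = 4 and Q = 10.
The shock moves the curves to Qd = 24 - 3P and Qs = P + 9.
Setting them equal: 24 - 3P = P + 9 → 15 = 4P, so P = 3.75 and Q = 12.75.
ΔQ = 12.75 − 10 = +2.75.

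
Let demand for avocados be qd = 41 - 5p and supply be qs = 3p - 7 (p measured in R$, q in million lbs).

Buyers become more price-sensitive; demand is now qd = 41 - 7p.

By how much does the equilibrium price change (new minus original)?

-1.2

Before the shock: 41 - 5p = 3p - 7 ⇒ 48 = 8p ⇒ p = 6, q = 11.
After the shift, demand is qd = 41 - 7p and supply is qs = 3p - 7.
Equate the new curves: 41 - 7p = 3p - 7, giving 48 = 10p, p = 4.8, q = 7.4.
Δp = 4.8 − 6 = -1.2.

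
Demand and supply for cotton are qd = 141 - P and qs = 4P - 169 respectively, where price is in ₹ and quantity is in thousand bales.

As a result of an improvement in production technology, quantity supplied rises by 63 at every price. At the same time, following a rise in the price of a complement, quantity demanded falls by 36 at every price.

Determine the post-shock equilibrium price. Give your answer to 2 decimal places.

42.20

Initially, 141 - P = 4P - 169, so 310 = 5P and P = 62, q = 79.
The shock moves the curves to qd = 105 - P and qs = 4P - 106.
New equilibrium: 105 - P = 4P - 106 ⇒ 211 = 5P ⇒ P = 42.2, q = 62.8.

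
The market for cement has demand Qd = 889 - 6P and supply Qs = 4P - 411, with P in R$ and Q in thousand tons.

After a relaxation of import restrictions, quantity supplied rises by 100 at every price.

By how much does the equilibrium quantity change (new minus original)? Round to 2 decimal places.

Original equilibrium: 889 - 6P = 4P - 411 gives 1300 = 10P, so P = 130 and Q = 109.
The new curves are Qd = 889 - 6P (demand) and Qs = 4P - 311 (supply).
New equilibrium: 889 - 6P = 4P - 311 ⇒ 1200 = 10P ⇒ P = 120, Q = 169.
ΔQ = 169 − 109 = +60.00.

+60.00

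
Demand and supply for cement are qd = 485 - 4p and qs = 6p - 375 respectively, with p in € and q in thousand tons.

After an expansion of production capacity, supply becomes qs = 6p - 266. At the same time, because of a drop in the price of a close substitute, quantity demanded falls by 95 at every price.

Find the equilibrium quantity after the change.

127.6

Solve the original market: 485 - 4p = 6p - 375, hence p = 86 and q = 141.
The new curves are qd = 390 - 4p (demand) and qs = 6p - 266 (supply).
New equilibrium: 390 - 4p = 6p - 266 ⇒ 656 = 10p ⇒ p = 65.6, q = 127.6.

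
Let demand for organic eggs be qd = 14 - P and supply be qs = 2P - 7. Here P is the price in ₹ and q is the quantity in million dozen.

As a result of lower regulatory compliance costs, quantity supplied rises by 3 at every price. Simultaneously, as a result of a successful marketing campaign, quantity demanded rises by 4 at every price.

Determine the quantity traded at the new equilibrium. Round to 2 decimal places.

Initially, 14 - P = 2P - 7, so 21 = 3P and P = 7, q = 7.
With the change applied: demand qd = 18 - P, supply qs = 2P - 4.
Setting them equal: 18 - P = 2P - 4 → 22 = 3P, so P = 22/3 ≈ 7.3333 and q = 32/3 ≈ 10.6667.

10.67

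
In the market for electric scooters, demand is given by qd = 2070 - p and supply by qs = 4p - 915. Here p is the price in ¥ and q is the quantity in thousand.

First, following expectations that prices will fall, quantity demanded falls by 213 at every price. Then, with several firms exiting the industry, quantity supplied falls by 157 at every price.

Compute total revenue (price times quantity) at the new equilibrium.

Initially, 2070 - p = 4p - 915, so 2985 = 5p and p = 597, q = 1473.
The new curves are qd = 1857 - p (demand) and qs = 4p - 1072 (supply).
New equilibrium: 1857 - p = 4p - 1072 ⇒ 2929 = 5p ⇒ p = 585.8, q = 1271.2.
New expenditure = 585.8 × 1271.2 = 744668.96.

744668.96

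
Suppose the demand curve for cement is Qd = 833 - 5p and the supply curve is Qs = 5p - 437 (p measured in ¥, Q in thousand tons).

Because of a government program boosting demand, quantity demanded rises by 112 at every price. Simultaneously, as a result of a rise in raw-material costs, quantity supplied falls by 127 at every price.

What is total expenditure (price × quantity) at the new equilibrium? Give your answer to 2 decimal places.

28746.45

Initially, 833 - 5p = 5p - 437, so 1270 = 10p and p = 127, Q = 198.
The new curves are Qd = 945 - 5p (demand) and Qs = 5p - 564 (supply).
Setting them equal: 945 - 5p = 5p - 564 → 1509 = 10p, so p = 150.9 and Q = 190.5.
New expenditure = 150.9 × 190.5 = 28746.45.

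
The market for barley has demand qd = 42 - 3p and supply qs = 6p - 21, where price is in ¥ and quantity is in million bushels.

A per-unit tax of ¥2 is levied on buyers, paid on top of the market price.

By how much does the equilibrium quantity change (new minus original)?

Initially, 42 - 3p = 6p - 21, so 63 = 9p and p = 7, q = 21.
Since buyers pay the price plus the tax, the effective demand curve becomes qd = 36 - 3p.
Equate the new curves: 36 - 3p = 6p - 21, giving 57 = 9p, p = 19/3 ≈ 6.3333, q = 17.
Δq = 17 − 21 = -4.

-4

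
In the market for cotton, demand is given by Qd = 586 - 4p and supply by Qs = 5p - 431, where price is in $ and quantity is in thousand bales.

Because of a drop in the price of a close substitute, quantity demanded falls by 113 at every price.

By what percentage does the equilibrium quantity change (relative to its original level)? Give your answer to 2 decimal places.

Initially, 586 - 4p = 5p - 431, so 1017 = 9p and p = 113, Q = 134.
After the shift, demand is Qd = 473 - 4p and supply is Qs = 5p - 431.
New equilibrium: 473 - 4p = 5p - 431 ⇒ 904 = 9p ⇒ p = 904/9 ≈ 100.4444, Q = 641/9 ≈ 71.2222.
%ΔQ = (71.2222 − 134) / 134 × 100 = -46.85%.

-46.85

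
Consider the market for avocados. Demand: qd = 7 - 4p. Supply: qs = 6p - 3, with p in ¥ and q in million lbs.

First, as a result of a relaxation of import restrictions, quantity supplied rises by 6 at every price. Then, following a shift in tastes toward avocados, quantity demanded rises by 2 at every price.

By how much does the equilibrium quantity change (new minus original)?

+3.6

Solve the original market: 7 - 4p = 6p - 3, hence p = 1 and q = 3.
The shock moves the curves to qd = 9 - 4p and qs = 6p + 3.
New equilibrium: 9 - 4p = 6p + 3 ⇒ 6 = 10p ⇒ p = 0.6, q = 6.6.
Δq = 6.6 − 3 = +3.6.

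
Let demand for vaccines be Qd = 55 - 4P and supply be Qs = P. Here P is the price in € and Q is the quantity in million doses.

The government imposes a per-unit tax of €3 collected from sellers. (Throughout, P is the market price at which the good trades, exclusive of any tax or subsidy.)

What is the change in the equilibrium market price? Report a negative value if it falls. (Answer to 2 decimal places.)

Before the shock: 55 - 4P = P ⇒ 55 = 5P ⇒ P = 11, Q = 11.
Since sellers keep the price net of the tax, the effective supply curve becomes Qs = P - 3.
Equate the new curves: 55 - 4P = P - 3, giving 58 = 5P, P = 11.6, Q = 8.6.
ΔP = 11.6 − 11 = +0.60.

+0.60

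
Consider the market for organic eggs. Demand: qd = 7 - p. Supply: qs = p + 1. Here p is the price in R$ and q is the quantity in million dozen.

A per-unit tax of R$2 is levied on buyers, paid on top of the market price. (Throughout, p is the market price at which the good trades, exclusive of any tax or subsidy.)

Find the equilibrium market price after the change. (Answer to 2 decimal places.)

Before the shock: 7 - p = p + 1 ⇒ 6 = 2p ⇒ p = 3, q = 4.
Since buyers pay the price plus the tax, the effective demand curve becomes qd = 5 - p.
Setting them equal: 5 - p = p + 1 → 4 = 2p, so p = 2 and q = 3.

2.00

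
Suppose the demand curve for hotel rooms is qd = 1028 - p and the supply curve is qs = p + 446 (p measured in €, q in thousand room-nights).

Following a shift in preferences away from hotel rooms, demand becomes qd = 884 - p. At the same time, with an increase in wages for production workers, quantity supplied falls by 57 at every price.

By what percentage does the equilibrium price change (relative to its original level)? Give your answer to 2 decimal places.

Before the shock: 1028 - p = p + 446 ⇒ 582 = 2p ⇒ p = 291, q = 737.
The new curves are qd = 884 - p (demand) and qs = p + 389 (supply).
Clearing the new market: 884 - p = p + 389, so p = 247.5 and q = 636.5.
%Δp = (247.5 − 291) / 291 × 100 = -14.95%.

-14.95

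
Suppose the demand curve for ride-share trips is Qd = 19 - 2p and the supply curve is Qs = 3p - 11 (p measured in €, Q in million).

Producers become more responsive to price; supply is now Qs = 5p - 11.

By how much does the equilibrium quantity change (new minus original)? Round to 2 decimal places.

Solve the original market: 19 - 2p = 3p - 11, hence p = 6 and Q = 7.
The new curves are Qd = 19 - 2p (demand) and Qs = 5p - 11 (supply).
Setting them equal: 19 - 2p = 5p - 11 → 30 = 7p, so p = 30/7 ≈ 4.2857 and Q = 73/7 ≈ 10.4286.
ΔQ = 10.4286 − 7 = +3.43.

+3.43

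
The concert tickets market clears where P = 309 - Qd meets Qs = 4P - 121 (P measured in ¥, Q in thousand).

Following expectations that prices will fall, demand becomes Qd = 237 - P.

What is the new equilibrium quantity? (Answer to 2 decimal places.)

165.40

Solve the original market: 309 - P = 4P - 121, hence P = 86 and Q = 223.
The shock moves the curves to Qd = 237 - P and Qs = 4P - 121.
Setting them equal: 237 - P = 4P - 121 → 358 = 5P, so P = 71.6 and Q = 165.4.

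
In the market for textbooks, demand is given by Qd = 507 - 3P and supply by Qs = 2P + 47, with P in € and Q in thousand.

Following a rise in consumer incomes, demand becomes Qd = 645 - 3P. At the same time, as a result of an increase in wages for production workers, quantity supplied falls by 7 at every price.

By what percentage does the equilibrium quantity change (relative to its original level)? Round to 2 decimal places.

+22.08

Solve the original market: 507 - 3P = 2P + 47, hence P = 92 and Q = 231.
The new curves are Qd = 645 - 3P (demand) and Qs = 2P + 40 (supply).
Setting them equal: 645 - 3P = 2P + 40 → 605 = 5P, so P = 121 and Q = 282.
%ΔQ = (282 − 231) / 231 × 100 = +22.08%.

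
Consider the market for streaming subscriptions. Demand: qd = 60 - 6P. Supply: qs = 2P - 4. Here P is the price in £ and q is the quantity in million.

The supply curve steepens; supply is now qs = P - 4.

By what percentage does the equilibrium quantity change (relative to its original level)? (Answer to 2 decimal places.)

-57.14

Before the shock: 60 - 6P = 2P - 4 ⇒ 64 = 8P ⇒ P = 8, q = 12.
After the shift, demand is qd = 60 - 6P and supply is qs = P - 4.
Setting them equal: 60 - 6P = P - 4 → 64 = 7P, so P = 64/7 ≈ 9.1429 and q = 36/7 ≈ 5.1429.
%Δq = (5.1429 − 12) / 12 × 100 = -57.14%.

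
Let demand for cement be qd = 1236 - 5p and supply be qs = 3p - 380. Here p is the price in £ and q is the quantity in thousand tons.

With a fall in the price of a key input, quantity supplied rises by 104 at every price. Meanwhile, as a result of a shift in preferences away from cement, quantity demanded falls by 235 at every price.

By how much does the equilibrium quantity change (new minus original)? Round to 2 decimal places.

Before the shock: 1236 - 5p = 3p - 380 ⇒ 1616 = 8p ⇒ p = 202, q = 226.
The shock moves the curves to qd = 1001 - 5p and qs = 3p - 276.
Equate the new curves: 1001 - 5p = 3p - 276, giving 1277 = 8p, p = 159.625, q = 202.875.
Δq = 202.875 − 226 = -23.13.

-23.13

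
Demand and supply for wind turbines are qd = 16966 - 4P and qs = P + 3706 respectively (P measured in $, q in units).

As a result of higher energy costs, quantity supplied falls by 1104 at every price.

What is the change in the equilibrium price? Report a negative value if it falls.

Before the shock: 16966 - 4P = P + 3706 ⇒ 13260 = 5P ⇒ P = 2652, q = 6358.
The shock moves the curves to qd = 16966 - 4P and qs = P + 2602.
Clearing the new market: 16966 - 4P = P + 2602, so P = 2872.8 and q = 5474.8.
ΔP = 2872.8 − 2652 = +220.8.

+220.8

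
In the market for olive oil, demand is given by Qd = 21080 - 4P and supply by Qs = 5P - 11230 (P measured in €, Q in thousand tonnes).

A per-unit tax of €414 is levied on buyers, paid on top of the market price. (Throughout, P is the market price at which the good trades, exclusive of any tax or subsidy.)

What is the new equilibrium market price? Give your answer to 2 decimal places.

3406.00

Initially, 21080 - 4P = 5P - 11230, so 32310 = 9P and P = 3590, Q = 6720.
Since buyers pay the price plus the tax, the effective demand curve becomes Qd = 19424 - 4P.
New equilibrium: 19424 - 4P = 5P - 11230 ⇒ 30654 = 9P ⇒ P = 3406, Q = 5800.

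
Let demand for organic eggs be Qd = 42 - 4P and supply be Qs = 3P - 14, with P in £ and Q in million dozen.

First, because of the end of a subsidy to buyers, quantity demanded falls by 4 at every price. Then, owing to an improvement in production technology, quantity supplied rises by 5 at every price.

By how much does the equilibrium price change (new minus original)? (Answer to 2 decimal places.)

-1.29

Initially, 42 - 4P = 3P - 14, so 56 = 7P and P = 8, Q = 10.
The new curves are Qd = 38 - 4P (demand) and Qs = 3P - 9 (supply).
Setting them equal: 38 - 4P = 3P - 9 → 47 = 7P, so P = 47/7 ≈ 6.7143 and Q = 78/7 ≈ 11.1429.
ΔP = 6.7143 − 8 = -1.29.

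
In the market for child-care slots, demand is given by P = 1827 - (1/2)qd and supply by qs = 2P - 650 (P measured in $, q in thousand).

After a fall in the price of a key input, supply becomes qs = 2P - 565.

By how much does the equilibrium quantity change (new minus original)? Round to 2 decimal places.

+42.50

Solve the original market: 3654 - 2P = 2P - 650, hence P = 1076 and q = 1502.
The new curves are qd = 3654 - 2P (demand) and qs = 2P - 565 (supply).
Clearing the new market: 3654 - 2P = 2P - 565, so P = 1054.75 and q = 1544.5.
Δq = 1544.5 − 1502 = +42.50.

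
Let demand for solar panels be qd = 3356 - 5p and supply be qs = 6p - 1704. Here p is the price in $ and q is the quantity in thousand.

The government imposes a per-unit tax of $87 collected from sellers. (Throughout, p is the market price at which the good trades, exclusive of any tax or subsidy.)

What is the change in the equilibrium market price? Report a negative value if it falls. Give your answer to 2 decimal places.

Before the shock: 3356 - 5p = 6p - 1704 ⇒ 5060 = 11p ⇒ p = 460, q = 1056.
Since sellers keep the price net of the tax, the effective supply curve becomes qs = 6p - 2226.
Equate the new curves: 3356 - 5p = 6p - 2226, giving 5582 = 11p, p = 5582/11 ≈ 507.4545, q = 9006/11 ≈ 818.7273.
Δp = 507.4545 − 460 = +47.45.

+47.45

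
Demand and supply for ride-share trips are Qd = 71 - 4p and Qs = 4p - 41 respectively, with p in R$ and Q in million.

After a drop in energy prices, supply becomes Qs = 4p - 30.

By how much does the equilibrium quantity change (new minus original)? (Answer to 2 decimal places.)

+5.50

Initially, 71 - 4p = 4p - 41, so 112 = 8p and p = 14, Q = 15.
After the shift, demand is Qd = 71 - 4p and supply is Qs = 4p - 30.
New equilibrium: 71 - 4p = 4p - 30 ⇒ 101 = 8p ⇒ p = 12.625, Q = 20.5.
ΔQ = 20.5 − 15 = +5.50.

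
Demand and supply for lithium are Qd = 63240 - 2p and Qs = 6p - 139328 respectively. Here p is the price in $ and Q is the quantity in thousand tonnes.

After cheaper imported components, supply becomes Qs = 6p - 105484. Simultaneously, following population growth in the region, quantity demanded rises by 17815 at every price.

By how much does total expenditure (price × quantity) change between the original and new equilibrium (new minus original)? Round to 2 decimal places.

Original equilibrium: 63240 - 2p = 6p - 139328 gives 202568 = 8p, so p = 25321 and Q = 12598.
After the shift, demand is Qd = 81055 - 2p and supply is Qs = 6p - 105484.
New equilibrium: 81055 - 2p = 6p - 105484 ⇒ 186539 = 8p ⇒ p = 23317.375, Q = 34420.25.
Expenditure moves from 25321×12598 = 318993958 to 23317.375×34420.25 = 802589876.84375; change = +483595918.84.

+483595918.84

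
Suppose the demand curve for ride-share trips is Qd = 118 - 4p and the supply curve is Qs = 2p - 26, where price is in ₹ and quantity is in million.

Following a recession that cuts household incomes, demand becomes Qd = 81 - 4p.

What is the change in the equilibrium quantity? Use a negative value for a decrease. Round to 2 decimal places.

Original equilibrium: 118 - 4p = 2p - 26 gives 144 = 6p, so p = 24 and Q = 22.
The shock moves the curves to Qd = 81 - 4p and Qs = 2p - 26.
New equilibrium: 81 - 4p = 2p - 26 ⇒ 107 = 6p ⇒ p = 107/6 ≈ 17.8333, Q = 29/3 ≈ 9.6667.
ΔQ = 9.6667 − 22 = -12.33.

-12.33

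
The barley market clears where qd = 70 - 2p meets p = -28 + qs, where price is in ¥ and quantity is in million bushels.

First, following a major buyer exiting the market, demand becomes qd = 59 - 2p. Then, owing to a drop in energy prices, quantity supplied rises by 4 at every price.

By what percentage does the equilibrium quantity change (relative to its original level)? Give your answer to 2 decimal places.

-2.38

Before the shock: 70 - 2p = p + 28 ⇒ 42 = 3p ⇒ p = 14, q = 42.
The shock moves the curves to qd = 59 - 2p and qs = p + 32.
Setting them equal: 59 - 2p = p + 32 → 27 = 3p, so p = 9 and q = 41.
%Δq = (41 − 42) / 42 × 100 = -2.38%.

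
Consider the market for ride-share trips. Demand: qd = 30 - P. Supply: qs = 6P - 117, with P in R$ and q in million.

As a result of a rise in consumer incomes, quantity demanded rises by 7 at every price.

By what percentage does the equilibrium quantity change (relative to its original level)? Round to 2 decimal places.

+66.67

Solve the original market: 30 - P = 6P - 117, hence P = 21 and q = 9.
The shock moves the curves to qd = 37 - P and qs = 6P - 117.
New equilibrium: 37 - P = 6P - 117 ⇒ 154 = 7P ⇒ P = 22, q = 15.
%Δq = (15 − 9) / 9 × 100 = +66.67%.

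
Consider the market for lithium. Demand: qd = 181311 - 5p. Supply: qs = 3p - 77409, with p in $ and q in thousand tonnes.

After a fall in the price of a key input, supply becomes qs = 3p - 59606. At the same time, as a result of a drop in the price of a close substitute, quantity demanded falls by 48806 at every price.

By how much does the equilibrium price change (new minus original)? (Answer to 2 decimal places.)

Solve the original market: 181311 - 5p = 3p - 77409, hence p = 32340 and q = 19611.
The shock moves the curves to qd = 132505 - 5p and qs = 3p - 59606.
Setting them equal: 132505 - 5p = 3p - 59606 → 192111 = 8p, so p = 24013.875 and q = 12435.625.
Δp = 24013.875 − 32340 = -8326.13.

-8326.13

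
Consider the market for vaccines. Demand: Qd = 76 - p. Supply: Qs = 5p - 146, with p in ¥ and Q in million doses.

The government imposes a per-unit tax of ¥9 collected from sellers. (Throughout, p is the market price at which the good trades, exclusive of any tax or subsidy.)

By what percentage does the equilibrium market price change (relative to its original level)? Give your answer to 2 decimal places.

+20.27

Before the shock: 76 - p = 5p - 146 ⇒ 222 = 6p ⇒ p = 37, Q = 39.
Since sellers keep the price net of the tax, the effective supply curve becomes Qs = 5p - 191.
New equilibrium: 76 - p = 5p - 191 ⇒ 267 = 6p ⇒ p = 44.5, Q = 31.5.
%Δp = (44.5 − 37) / 37 × 100 = +20.27%.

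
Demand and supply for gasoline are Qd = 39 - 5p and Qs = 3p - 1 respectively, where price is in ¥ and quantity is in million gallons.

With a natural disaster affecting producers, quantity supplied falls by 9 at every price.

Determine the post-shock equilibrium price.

6.125

Before the shock: 39 - 5p = 3p - 1 ⇒ 40 = 8p ⇒ p = 5, Q = 14.
The new curves are Qd = 39 - 5p (demand) and Qs = 3p - 10 (supply).
Clearing the new market: 39 - 5p = 3p - 10, so p = 6.125 and Q = 8.375.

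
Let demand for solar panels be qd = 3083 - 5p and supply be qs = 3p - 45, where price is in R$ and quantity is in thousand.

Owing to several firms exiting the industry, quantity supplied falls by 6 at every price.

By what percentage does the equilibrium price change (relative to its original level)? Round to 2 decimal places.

+0.19

Before the shock: 3083 - 5p = 3p - 45 ⇒ 3128 = 8p ⇒ p = 391, q = 1128.
The shock moves the curves to qd = 3083 - 5p and qs = 3p - 51.
New equilibrium: 3083 - 5p = 3p - 51 ⇒ 3134 = 8p ⇒ p = 391.75, q = 1124.25.
%Δp = (391.75 − 391) / 391 × 100 = +0.19%.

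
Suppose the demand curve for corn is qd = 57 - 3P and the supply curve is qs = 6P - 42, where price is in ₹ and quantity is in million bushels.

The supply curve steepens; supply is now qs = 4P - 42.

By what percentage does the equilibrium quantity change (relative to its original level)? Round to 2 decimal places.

Original equilibrium: 57 - 3P = 6P - 42 gives 99 = 9P, so P = 11 and q = 24.
After the shift, demand is qd = 57 - 3P and supply is qs = 4P - 42.
Clearing the new market: 57 - 3P = 4P - 42, so P = 99/7 ≈ 14.1429 and q = 102/7 ≈ 14.5714.
%Δq = (14.5714 − 24) / 24 × 100 = -39.29%.

-39.29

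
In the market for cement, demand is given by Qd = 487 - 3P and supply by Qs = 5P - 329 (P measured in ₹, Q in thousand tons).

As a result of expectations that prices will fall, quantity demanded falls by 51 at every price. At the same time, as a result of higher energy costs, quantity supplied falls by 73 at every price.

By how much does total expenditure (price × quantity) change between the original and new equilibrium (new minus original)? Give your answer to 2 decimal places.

-5708.69

Before the shock: 487 - 3P = 5P - 329 ⇒ 816 = 8P ⇒ P = 102, Q = 181.
The new curves are Qd = 436 - 3P (demand) and Qs = 5P - 402 (supply).
New equilibrium: 436 - 3P = 5P - 402 ⇒ 838 = 8P ⇒ P = 104.75, Q = 121.75.
Expenditure moves from 102×181 = 18462 to 104.75×121.75 = 12753.3125; change = -5708.69.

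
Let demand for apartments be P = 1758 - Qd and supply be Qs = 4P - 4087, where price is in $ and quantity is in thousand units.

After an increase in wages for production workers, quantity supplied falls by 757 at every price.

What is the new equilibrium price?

Original equilibrium: 1758 - P = 4P - 4087 gives 5845 = 5P, so P = 1169 and Q = 589.
After the shift, demand is Qd = 1758 - P and supply is Qs = 4P - 4844.
Setting them equal: 1758 - P = 4P - 4844 → 6602 = 5P, so P = 1320.4 and Q = 437.6.

1320.4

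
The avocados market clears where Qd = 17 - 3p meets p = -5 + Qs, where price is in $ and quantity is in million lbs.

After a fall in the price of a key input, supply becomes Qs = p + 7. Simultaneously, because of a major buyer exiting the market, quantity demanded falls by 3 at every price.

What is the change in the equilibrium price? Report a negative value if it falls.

-1.25

Solve the original market: 17 - 3p = p + 5, hence p = 3 and Q = 8.
The shock moves the curves to Qd = 14 - 3p and Qs = p + 7.
Setting them equal: 14 - 3p = p + 7 → 7 = 4p, so p = 1.75 and Q = 8.75.
Δp = 1.75 − 3 = -1.25.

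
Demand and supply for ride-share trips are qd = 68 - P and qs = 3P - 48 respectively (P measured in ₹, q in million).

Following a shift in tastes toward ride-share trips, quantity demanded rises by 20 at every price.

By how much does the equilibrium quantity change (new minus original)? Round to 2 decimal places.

Before the shock: 68 - P = 3P - 48 ⇒ 116 = 4P ⇒ P = 29, q = 39.
With the change applied: demand qd = 88 - P, supply qs = 3P - 48.
Setting them equal: 88 - P = 3P - 48 → 136 = 4P, so P = 34 and q = 54.
Δq = 54 − 39 = +15.00.

+15.00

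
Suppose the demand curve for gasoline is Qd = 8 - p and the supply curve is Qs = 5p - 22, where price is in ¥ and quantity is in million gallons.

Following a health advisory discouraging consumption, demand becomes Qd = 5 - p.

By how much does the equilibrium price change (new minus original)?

-0.5

Solve the original market: 8 - p = 5p - 22, hence p = 5 and Q = 3.
With the change applied: demand Qd = 5 - p, supply Qs = 5p - 22.
Equate the new curves: 5 - p = 5p - 22, giving 27 = 6p, p = 4.5, Q = 0.5.
Δp = 4.5 − 5 = -0.5.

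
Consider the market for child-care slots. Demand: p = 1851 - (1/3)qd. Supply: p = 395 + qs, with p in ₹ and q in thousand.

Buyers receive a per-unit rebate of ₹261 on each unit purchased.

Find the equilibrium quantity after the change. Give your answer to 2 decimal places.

1287.75

Original equilibrium: 5553 - 3p = p - 395 gives 5948 = 4p, so p = 1487 and q = 1092.
Since buyers' out-of-pocket price is the market price minus the rebate, the effective demand curve becomes qd = 6336 - 3p.
Clearing the new market: 6336 - 3p = p - 395, so p = 1682.75 and q = 1287.75.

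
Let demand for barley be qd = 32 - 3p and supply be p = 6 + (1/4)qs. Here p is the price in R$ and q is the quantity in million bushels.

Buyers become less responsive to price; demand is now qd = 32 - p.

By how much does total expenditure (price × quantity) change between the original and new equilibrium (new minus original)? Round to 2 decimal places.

Initially, 32 - 3p = 4p - 24, so 56 = 7p and p = 8, q = 8.
The shock moves the curves to qd = 32 - p and qs = 4p - 24.
Clearing the new market: 32 - p = 4p - 24, so p = 11.2 and q = 20.8.
Expenditure moves from 8×8 = 64 to 11.2×20.8 = 232.96; change = +168.96.

+168.96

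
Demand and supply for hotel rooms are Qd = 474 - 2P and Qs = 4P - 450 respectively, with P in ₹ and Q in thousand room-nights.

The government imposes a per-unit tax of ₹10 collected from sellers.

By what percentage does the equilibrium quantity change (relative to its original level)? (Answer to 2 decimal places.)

-8.03

Before the shock: 474 - 2P = 4P - 450 ⇒ 924 = 6P ⇒ P = 154, Q = 166.
Since sellers keep the price net of the tax, the effective supply curve becomes Qs = 4P - 490.
Clearing the new market: 474 - 2P = 4P - 490, so P = 482/3 ≈ 160.6667 and Q = 458/3 ≈ 152.6667.
%ΔQ = (152.6667 − 166) / 166 × 100 = -8.03%.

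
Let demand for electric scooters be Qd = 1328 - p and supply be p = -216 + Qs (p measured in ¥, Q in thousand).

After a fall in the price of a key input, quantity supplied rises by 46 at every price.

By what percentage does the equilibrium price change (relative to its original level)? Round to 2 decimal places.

-4.14

Solve the original market: 1328 - p = p + 216, hence p = 556 and Q = 772.
The shock moves the curves to Qd = 1328 - p and Qs = p + 262.
New equilibrium: 1328 - p = p + 262 ⇒ 1066 = 2p ⇒ p = 533, Q = 795.
%Δp = (533 − 556) / 556 × 100 = -4.14%.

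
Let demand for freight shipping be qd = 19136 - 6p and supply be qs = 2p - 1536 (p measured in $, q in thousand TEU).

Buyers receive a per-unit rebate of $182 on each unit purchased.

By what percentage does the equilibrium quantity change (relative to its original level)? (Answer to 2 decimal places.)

+7.52

Initially, 19136 - 6p = 2p - 1536, so 20672 = 8p and p = 2584, q = 3632.
Since buyers' out-of-pocket price is the market price minus the rebate, the effective demand curve becomes qd = 20228 - 6p.
Setting them equal: 20228 - 6p = 2p - 1536 → 21764 = 8p, so p = 2720.5 and q = 3905.
%Δq = (3905 − 3632) / 3632 × 100 = +7.52%.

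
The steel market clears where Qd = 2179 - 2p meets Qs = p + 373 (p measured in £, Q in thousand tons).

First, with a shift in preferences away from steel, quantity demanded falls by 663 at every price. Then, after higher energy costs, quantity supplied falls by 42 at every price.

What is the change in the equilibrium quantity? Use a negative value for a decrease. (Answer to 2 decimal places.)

-249.00

Before the shock: 2179 - 2p = p + 373 ⇒ 1806 = 3p ⇒ p = 602, Q = 975.
After the shift, demand is Qd = 1516 - 2p and supply is Qs = p + 331.
Setting them equal: 1516 - 2p = p + 331 → 1185 = 3p, so p = 395 and Q = 726.
ΔQ = 726 − 975 = -249.00.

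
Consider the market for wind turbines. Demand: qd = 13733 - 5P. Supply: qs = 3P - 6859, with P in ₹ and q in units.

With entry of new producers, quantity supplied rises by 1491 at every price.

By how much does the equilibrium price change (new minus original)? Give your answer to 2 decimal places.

Initially, 13733 - 5P = 3P - 6859, so 20592 = 8P and P = 2574, q = 863.
The new curves are qd = 13733 - 5P (demand) and qs = 3P - 5368 (supply).
Clearing the new market: 13733 - 5P = 3P - 5368, so P = 2387.625 and q = 1794.875.
ΔP = 2387.625 − 2574 = -186.38.

-186.38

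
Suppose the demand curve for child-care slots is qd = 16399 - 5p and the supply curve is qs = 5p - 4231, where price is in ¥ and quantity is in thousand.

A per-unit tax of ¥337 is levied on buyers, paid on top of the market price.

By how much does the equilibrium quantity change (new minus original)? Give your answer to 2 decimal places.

-842.50

Original equilibrium: 16399 - 5p = 5p - 4231 gives 20630 = 10p, so p = 2063 and q = 6084.
Since buyers pay the price plus the tax, the effective demand curve becomes qd = 14714 - 5p.
Equate the new curves: 14714 - 5p = 5p - 4231, giving 18945 = 10p, p = 1894.5, q = 5241.5.
Δq = 5241.5 − 6084 = -842.50.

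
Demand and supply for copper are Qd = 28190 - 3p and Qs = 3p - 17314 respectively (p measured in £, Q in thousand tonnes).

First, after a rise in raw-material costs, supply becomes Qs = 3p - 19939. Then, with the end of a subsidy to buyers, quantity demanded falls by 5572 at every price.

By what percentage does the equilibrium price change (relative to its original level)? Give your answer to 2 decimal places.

-6.48

Before the shock: 28190 - 3p = 3p - 17314 ⇒ 45504 = 6p ⇒ p = 7584, Q = 5438.
The new curves are Qd = 22618 - 3p (demand) and Qs = 3p - 19939 (supply).
New equilibrium: 22618 - 3p = 3p - 19939 ⇒ 42557 = 6p ⇒ p = 42557/6 ≈ 7092.8333, Q = 1339.5.
%Δp = (7092.8333 − 7584) / 7584 × 100 = -6.48%.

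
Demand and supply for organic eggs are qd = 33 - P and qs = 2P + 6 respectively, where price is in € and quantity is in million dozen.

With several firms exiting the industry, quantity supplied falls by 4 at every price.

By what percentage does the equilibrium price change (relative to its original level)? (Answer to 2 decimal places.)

+14.81

Solve the original market: 33 - P = 2P + 6, hence P = 9 and q = 24.
After the shift, demand is qd = 33 - P and supply is qs = 2P + 2.
Setting them equal: 33 - P = 2P + 2 → 31 = 3P, so P = 31/3 ≈ 10.3333 and q = 68/3 ≈ 22.6667.
%ΔP = (10.3333 − 9) / 9 × 100 = +14.81%.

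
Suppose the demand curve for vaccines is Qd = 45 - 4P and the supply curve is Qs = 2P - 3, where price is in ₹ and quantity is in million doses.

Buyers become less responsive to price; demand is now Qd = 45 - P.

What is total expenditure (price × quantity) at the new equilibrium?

Initially, 45 - 4P = 2P - 3, so 48 = 6P and P = 8, Q = 13.
After the shift, demand is Qd = 45 - P and supply is Qs = 2P - 3.
Setting them equal: 45 - P = 2P - 3 → 48 = 3P, so P = 16 and Q = 29.
New expenditure = 16 × 29 = 464.

464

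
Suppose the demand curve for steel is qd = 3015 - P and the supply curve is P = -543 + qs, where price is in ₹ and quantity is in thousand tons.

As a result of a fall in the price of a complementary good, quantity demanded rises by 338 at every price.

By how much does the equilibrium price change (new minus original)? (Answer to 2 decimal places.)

+169.00

Before the shock: 3015 - P = P + 543 ⇒ 2472 = 2P ⇒ P = 1236, q = 1779.
After the shift, demand is qd = 3353 - P and supply is qs = P + 543.
Equate the new curves: 3353 - P = P + 543, giving 2810 = 2P, P = 1405, q = 1948.
ΔP = 1405 − 1236 = +169.00.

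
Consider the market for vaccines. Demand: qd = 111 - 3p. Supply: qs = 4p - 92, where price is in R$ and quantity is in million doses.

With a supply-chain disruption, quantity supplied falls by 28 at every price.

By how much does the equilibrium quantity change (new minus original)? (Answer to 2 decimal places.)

-12.00

Solve the original market: 111 - 3p = 4p - 92, hence p = 29 and q = 24.
The new curves are qd = 111 - 3p (demand) and qs = 4p - 120 (supply).
Clearing the new market: 111 - 3p = 4p - 120, so p = 33 and q = 12.
Δq = 12 − 24 = -12.00.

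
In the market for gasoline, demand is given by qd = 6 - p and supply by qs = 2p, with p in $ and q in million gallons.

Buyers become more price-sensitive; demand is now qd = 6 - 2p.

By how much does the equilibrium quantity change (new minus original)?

-1

Original equilibrium: 6 - p = 2p gives 6 = 3p, so p = 2 and q = 4.
After the shift, demand is qd = 6 - 2p and supply is qs = 2p.
Setting them equal: 6 - 2p = 2p → 6 = 4p, so p = 1.5 and q = 3.
Δq = 3 − 4 = -1.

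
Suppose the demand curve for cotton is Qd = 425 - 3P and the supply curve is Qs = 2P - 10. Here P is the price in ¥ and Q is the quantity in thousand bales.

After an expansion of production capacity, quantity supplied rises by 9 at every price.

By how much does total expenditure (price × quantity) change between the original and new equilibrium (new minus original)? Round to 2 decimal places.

Solve the original market: 425 - 3P = 2P - 10, hence P = 87 and Q = 164.
The shock moves the curves to Qd = 425 - 3P and Qs = 2P - 1.
Setting them equal: 425 - 3P = 2P - 1 → 426 = 5P, so P = 85.2 and Q = 169.4.
Expenditure moves from 87×164 = 14268 to 85.2×169.4 = 14432.88; change = +164.88.

+164.88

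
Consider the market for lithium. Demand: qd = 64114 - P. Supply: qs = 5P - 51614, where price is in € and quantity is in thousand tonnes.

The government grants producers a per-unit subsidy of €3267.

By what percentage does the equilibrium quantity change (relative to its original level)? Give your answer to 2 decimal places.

Original equilibrium: 64114 - P = 5P - 51614 gives 115728 = 6P, so P = 19288 and q = 44826.
Since sellers receive the price plus the subsidy, the effective supply curve becomes qs = 5P - 35279.
Clearing the new market: 64114 - P = 5P - 35279, so P = 16565.5 and q = 47548.5.
%Δq = (47548.5 − 44826) / 44826 × 100 = +6.07%.

+6.07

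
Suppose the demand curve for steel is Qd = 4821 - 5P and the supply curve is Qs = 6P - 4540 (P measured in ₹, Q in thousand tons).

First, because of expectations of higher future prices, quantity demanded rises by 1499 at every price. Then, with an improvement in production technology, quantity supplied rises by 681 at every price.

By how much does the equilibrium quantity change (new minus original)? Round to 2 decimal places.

+1127.18

Before the shock: 4821 - 5P = 6P - 4540 ⇒ 9361 = 11P ⇒ P = 851, Q = 566.
After the shift, demand is Qd = 6320 - 5P and supply is Qs = 6P - 3859.
Clearing the new market: 6320 - 5P = 6P - 3859, so P = 10179/11 ≈ 925.3636 and Q = 18625/11 ≈ 1693.1818.
ΔQ = 1693.1818 − 566 = +1127.18.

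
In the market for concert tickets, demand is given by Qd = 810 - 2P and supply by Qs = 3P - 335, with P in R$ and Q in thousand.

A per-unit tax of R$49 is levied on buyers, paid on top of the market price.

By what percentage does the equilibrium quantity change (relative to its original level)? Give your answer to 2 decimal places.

-16.70

Before the shock: 810 - 2P = 3P - 335 ⇒ 1145 = 5P ⇒ P = 229, Q = 352.
Since buyers pay the price plus the tax, the effective demand curve becomes Qd = 712 - 2P.
Equate the new curves: 712 - 2P = 3P - 335, giving 1047 = 5P, P = 209.4, Q = 293.2.
%ΔQ = (293.2 − 352) / 352 × 100 = -16.70%.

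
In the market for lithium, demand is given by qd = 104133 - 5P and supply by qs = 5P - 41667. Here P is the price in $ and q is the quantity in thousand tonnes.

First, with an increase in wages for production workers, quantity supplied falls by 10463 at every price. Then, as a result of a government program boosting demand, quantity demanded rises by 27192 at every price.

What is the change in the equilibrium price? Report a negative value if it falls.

+3765.5

Before the shock: 104133 - 5P = 5P - 41667 ⇒ 145800 = 10P ⇒ P = 14580, q = 31233.
With the change applied: demand qd = 131325 - 5P, supply qs = 5P - 52130.
Clearing the new market: 131325 - 5P = 5P - 52130, so P = 18345.5 and q = 39597.5.
ΔP = 18345.5 − 14580 = +3765.5.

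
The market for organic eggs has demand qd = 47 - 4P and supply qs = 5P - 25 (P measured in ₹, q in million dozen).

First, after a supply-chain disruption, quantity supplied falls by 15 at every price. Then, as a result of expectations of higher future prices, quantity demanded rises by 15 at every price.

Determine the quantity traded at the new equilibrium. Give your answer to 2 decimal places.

Original equilibrium: 47 - 4P = 5P - 25 gives 72 = 9P, so P = 8 and q = 15.
After the shift, demand is qd = 62 - 4P and supply is qs = 5P - 40.
Equate the new curves: 62 - 4P = 5P - 40, giving 102 = 9P, P = 34/3 ≈ 11.3333, q = 50/3 ≈ 16.6667.

16.67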